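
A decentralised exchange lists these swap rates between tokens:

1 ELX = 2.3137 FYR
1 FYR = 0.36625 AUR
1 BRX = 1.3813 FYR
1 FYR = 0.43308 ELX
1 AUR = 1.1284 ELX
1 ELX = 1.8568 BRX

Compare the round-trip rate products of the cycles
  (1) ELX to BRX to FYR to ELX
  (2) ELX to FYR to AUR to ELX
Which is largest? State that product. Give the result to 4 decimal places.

1.1108

(1) 1.8568 × 1.3813 × 0.43308 = 1.11076
(2) 2.3137 × 0.36625 × 1.1284 = 0.95620
Highest is cycle (1) at 1.1108 (>1, arbitrage).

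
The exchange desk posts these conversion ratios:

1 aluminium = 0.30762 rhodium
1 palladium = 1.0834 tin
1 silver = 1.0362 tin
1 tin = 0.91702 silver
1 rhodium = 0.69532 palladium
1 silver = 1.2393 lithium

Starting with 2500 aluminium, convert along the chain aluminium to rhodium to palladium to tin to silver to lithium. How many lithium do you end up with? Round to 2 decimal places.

658.39

2500 aluminium × 0.30762 = 769.05 rhodium
769.05 rhodium × 0.69532 = 534.735846 palladium
534.735846 palladium × 1.0834 = 579.3328155564 tin
579.3328155564 tin × 0.91702 = 531.259778521529928 silver
531.259778521529928 silver × 1.2393 = 658.3902435217320397704 lithium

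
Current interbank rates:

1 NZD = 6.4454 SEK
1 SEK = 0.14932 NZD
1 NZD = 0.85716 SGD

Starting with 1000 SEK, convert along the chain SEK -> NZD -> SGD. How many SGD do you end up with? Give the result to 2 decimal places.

127.99

1000 SEK × 0.14932 = 149.32 NZD
149.32 NZD × 0.85716 = 127.9911312 SGD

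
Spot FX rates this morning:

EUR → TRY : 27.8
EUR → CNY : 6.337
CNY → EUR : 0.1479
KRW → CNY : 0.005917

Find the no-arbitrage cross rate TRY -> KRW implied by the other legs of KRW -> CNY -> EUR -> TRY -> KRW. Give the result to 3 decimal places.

Known legs of the cycle: 0.005917 × 0.1479 × 27.8 = 0.02432845554
For no arbitrage the full-cycle product must be 1, so the missing rate is 1 / 0.02432845554 ≈ 41.10413.

41.104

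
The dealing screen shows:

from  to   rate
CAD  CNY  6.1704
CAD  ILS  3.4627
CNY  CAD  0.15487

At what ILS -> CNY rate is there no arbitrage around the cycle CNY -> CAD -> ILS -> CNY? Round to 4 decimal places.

1.8647

Known legs of the cycle: 0.15487 × 3.4627 = 0.536268349
For no arbitrage the full-cycle product must be 1, so the missing rate is 1 / 0.536268349 ≈ 1.864738.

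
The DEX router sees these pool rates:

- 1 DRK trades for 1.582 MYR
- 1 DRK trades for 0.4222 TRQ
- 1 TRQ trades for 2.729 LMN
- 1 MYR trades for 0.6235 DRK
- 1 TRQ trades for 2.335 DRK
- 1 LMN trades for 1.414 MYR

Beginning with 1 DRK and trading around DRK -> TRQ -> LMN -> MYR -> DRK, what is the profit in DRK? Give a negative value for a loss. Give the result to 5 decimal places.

1 DRK × 0.4222 = 0.4222 TRQ
0.4222 TRQ × 2.729 = 1.1521838 LMN
1.1521838 LMN × 1.414 = 1.6291878932 MYR
1.6291878932 MYR × 0.6235 = 1.0157986514102 DRK
Net change: 1.0157986514102 − 1 = 0.0157986514102 DRK

0.01580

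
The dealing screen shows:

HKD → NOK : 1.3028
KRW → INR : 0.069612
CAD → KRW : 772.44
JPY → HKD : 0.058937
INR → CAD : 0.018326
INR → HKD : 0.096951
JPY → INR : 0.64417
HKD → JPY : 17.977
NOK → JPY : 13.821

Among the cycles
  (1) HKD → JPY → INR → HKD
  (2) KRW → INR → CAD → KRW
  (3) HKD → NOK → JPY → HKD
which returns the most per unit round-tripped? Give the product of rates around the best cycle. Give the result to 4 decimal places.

(1) 17.977 × 0.64417 × 0.096951 = 1.12272
(2) 0.069612 × 0.018326 × 772.44 = 0.98541
(3) 1.3028 × 13.821 × 0.058937 = 1.06122
Highest is cycle (1) at 1.1227 (>1, arbitrage).

1.1227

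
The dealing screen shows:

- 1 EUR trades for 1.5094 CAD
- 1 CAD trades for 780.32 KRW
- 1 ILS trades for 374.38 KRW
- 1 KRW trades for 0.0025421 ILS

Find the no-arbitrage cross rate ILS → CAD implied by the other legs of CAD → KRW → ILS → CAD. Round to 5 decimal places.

0.50412

Known legs of the cycle: 780.32 × 0.0025421 = 1.983651472
For no arbitrage the full-cycle product must be 1, so the missing rate is 1 / 1.983651472 ≈ 0.5041208.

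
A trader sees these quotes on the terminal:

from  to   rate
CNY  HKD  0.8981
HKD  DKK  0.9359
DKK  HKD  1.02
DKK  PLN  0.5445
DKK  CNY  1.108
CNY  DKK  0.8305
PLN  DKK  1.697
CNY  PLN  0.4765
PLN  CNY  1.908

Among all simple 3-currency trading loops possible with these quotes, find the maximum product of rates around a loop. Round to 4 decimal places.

CNY→HKD→DKK→CNY: 0.8981 × 0.9359 × 1.108 = 0.93131
PLN→DKK→CNY→PLN: 1.697 × 1.108 × 0.4765 = 0.89595
PLN→CNY→DKK→PLN: 1.908 × 0.8305 × 0.5445 = 0.86281
Maximum is CNY→HKD→DKK→CNY at 0.9313; no arbitrage — every cycle loses value.

0.9313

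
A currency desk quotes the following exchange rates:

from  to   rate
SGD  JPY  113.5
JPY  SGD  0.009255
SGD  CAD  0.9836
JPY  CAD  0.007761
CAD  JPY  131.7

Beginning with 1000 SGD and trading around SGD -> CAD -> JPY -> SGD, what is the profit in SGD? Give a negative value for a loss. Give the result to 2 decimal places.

198.89

1000 SGD × 0.9836 = 983.6 CAD
983.6 CAD × 131.7 = 129540.12 JPY
129540.12 JPY × 0.009255 = 1198.8938106 SGD
Net change: 1198.8938106 − 1000 = 198.8938106 SGD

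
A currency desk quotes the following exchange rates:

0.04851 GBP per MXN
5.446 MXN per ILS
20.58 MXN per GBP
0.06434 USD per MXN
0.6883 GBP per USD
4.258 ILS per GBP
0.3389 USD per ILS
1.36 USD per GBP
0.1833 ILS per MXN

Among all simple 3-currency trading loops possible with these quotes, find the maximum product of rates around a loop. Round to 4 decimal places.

1.1249

GBP→ILS→MXN→GBP: 4.258 × 5.446 × 0.04851 = 1.12490
GBP→ILS→USD→GBP: 4.258 × 0.3389 × 0.6883 = 0.99324
GBP→MXN→USD→GBP: 20.58 × 0.06434 × 0.6883 = 0.91139
Maximum is GBP→ILS→MXN→GBP at 1.1249; arbitrage exists.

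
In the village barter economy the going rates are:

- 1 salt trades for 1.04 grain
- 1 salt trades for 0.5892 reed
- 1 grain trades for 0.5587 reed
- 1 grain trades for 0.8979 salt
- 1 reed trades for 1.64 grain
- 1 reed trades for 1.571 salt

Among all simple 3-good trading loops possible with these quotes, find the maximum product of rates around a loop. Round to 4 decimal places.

0.9128

reed→salt→grain→reed: 1.571 × 1.04 × 0.5587 = 0.91283
reed→grain→salt→reed: 1.64 × 0.8979 × 0.5892 = 0.86763
Maximum is reed→salt→grain→reed at 0.9128; no arbitrage — every cycle loses value.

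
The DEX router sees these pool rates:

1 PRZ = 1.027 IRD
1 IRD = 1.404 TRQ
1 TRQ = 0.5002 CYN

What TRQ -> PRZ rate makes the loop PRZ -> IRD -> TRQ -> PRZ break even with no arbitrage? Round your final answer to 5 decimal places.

Known legs of the cycle: 1.027 × 1.404 = 1.441908
For no arbitrage the full-cycle product must be 1, so the missing rate is 1 / 1.441908 ≈ 0.6935255.

0.69353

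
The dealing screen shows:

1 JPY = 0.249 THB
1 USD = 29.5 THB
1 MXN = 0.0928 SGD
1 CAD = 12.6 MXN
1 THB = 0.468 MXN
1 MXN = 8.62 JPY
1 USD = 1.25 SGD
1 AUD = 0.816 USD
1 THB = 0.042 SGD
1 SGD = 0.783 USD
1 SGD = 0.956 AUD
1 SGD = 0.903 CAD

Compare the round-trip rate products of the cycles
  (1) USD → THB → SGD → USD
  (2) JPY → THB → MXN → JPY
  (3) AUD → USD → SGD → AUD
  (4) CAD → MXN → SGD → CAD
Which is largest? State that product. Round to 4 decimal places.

1.0559

(1) 29.5 × 0.042 × 0.783 = 0.97014
(2) 0.249 × 0.468 × 8.62 = 1.00451
(3) 0.816 × 1.25 × 0.956 = 0.97512
(4) 12.6 × 0.0928 × 0.903 = 1.05586
Highest is cycle (4) at 1.0559 (>1, arbitrage).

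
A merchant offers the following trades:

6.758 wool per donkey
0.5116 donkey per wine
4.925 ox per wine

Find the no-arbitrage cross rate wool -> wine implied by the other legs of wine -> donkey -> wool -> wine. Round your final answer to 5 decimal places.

Known legs of the cycle: 0.5116 × 6.758 = 3.4573928
For no arbitrage the full-cycle product must be 1, so the missing rate is 1 / 3.4573928 ≈ 0.2892353.

0.28924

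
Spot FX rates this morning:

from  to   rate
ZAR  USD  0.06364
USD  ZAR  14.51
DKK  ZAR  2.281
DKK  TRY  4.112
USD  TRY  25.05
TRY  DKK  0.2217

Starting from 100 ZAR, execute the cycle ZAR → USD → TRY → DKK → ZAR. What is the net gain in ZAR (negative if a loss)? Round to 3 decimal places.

100 ZAR × 0.06364 = 6.364 USD
6.364 USD × 25.05 = 159.4182 TRY
159.4182 TRY × 0.2217 = 35.34301494 DKK
35.34301494 DKK × 2.281 = 80.61741707814 ZAR
Net change: 80.61741707814 − 100 = -19.38258292186 ZAR

-19.383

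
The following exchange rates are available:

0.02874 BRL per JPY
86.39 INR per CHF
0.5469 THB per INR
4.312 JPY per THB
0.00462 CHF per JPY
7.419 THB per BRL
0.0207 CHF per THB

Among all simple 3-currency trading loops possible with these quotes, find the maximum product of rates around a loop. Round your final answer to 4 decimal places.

CHF→INR→THB→CHF: 86.39 × 0.5469 × 0.0207 = 0.97801
JPY→BRL→THB→JPY: 0.02874 × 7.419 × 4.312 = 0.91941
Maximum is CHF→INR→THB→CHF at 0.9780; no arbitrage — every cycle loses value.

0.9780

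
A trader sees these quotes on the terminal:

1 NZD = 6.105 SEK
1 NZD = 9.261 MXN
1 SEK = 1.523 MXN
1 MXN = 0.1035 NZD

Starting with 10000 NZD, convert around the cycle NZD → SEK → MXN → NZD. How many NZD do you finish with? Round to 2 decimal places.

9623.34

10000 NZD × 6.105 = 61050 SEK
61050 SEK × 1.523 = 92979.15 MXN
92979.15 MXN × 0.1035 = 9623.342025 NZD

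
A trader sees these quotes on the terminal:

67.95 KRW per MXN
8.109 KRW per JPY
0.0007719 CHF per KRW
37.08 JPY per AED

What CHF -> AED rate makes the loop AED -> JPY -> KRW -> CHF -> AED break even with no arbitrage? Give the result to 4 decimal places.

Known legs of the cycle: 37.08 × 8.109 × 0.0007719 = 0.232096219668
For no arbitrage the full-cycle product must be 1, so the missing rate is 1 / 0.232096219668 ≈ 4.308558.

4.3086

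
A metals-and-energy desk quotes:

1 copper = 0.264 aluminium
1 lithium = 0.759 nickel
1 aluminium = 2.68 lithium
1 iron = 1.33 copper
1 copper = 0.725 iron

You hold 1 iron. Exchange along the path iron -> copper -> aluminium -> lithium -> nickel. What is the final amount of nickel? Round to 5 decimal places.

0.71422

1 iron × 1.33 = 1.33 copper
1.33 copper × 0.264 = 0.35112 aluminium
0.35112 aluminium × 2.68 = 0.9410016 lithium
0.9410016 lithium × 0.759 = 0.7142202144 nickel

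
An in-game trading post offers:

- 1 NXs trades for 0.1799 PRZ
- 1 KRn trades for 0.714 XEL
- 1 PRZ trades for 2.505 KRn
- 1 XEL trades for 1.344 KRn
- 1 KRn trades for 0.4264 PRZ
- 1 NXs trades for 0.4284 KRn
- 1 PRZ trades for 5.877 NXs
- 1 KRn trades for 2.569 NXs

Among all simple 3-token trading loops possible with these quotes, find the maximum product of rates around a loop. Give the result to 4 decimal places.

NXs→PRZ→KRn→NXs: 0.1799 × 2.505 × 2.569 = 1.15772
NXs→KRn→PRZ→NXs: 0.4284 × 0.4264 × 5.877 = 1.07355
Maximum is NXs→PRZ→KRn→NXs at 1.1577; arbitrage exists.

1.1577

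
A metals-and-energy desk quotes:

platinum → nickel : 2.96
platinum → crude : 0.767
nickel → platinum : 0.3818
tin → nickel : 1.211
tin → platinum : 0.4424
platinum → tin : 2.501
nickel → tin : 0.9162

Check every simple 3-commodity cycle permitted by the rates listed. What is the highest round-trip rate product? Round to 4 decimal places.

1.1998

nickel→tin→platinum→nickel: 0.9162 × 0.4424 × 2.96 = 1.19977
nickel→platinum→tin→nickel: 0.3818 × 2.501 × 1.211 = 1.15636
Maximum is nickel→tin→platinum→nickel at 1.1998; arbitrage exists.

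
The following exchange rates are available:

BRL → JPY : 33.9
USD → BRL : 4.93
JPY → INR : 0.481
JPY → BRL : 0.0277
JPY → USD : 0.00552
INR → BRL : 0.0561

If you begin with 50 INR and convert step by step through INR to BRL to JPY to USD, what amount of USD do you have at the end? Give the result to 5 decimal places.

50 INR × 0.0561 = 2.805 BRL
2.805 BRL × 33.9 = 95.0895 JPY
95.0895 JPY × 0.00552 = 0.52489404 USD

0.52489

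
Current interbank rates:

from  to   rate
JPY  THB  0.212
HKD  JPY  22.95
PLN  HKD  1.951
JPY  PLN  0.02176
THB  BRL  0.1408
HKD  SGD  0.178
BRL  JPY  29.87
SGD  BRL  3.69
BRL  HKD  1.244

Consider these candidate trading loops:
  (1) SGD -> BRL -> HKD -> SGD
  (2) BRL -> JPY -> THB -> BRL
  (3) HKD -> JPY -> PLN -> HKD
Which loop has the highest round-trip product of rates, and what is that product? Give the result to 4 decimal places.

0.9743

(1) 3.69 × 1.244 × 0.178 = 0.81708
(2) 29.87 × 0.212 × 0.1408 = 0.89161
(3) 22.95 × 0.02176 × 1.951 = 0.97431
Highest is cycle (3) at 0.9743 (≤1, no arbitrage).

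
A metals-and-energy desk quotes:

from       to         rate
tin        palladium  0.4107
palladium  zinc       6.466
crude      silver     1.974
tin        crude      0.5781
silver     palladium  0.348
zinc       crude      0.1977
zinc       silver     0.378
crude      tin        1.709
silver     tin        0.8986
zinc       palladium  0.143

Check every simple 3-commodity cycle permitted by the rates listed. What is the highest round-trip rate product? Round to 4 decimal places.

tin→crude→silver→tin: 0.5781 × 1.974 × 0.8986 = 1.02545
palladium→zinc→silver→palladium: 6.466 × 0.378 × 0.348 = 0.85056
Maximum is tin→crude→silver→tin at 1.0255; arbitrage exists.

1.0255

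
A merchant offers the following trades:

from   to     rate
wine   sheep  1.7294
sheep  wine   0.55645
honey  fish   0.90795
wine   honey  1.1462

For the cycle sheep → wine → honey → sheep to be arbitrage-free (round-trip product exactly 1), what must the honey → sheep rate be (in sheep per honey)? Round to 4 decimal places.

Known legs of the cycle: 0.55645 × 1.1462 = 0.63780299
For no arbitrage the full-cycle product must be 1, so the missing rate is 1 / 0.63780299 ≈ 1.567882.

1.5679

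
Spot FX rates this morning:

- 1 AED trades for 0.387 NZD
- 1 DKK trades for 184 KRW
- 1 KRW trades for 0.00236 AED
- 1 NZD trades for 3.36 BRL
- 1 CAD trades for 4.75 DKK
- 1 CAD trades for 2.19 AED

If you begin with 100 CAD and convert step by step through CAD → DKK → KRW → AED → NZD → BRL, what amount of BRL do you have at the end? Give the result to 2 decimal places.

100 CAD × 4.75 = 475 DKK
475 DKK × 184 = 87400 KRW
87400 KRW × 0.00236 = 206.264 AED
206.264 AED × 0.387 = 79.824168 NZD
79.824168 NZD × 3.36 = 268.20920448 BRL

268.21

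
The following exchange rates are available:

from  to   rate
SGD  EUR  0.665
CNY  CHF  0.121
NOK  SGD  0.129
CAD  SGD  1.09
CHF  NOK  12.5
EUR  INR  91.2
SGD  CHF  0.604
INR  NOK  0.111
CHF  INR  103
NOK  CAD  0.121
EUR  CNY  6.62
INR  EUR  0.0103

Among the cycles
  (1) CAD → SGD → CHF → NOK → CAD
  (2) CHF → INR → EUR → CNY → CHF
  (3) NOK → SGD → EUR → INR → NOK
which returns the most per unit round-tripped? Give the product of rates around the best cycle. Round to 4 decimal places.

0.9958

(1) 1.09 × 0.604 × 12.5 × 0.121 = 0.99577
(2) 103 × 0.0103 × 6.62 × 0.121 = 0.84980
(3) 0.129 × 0.665 × 91.2 × 0.111 = 0.86842
Highest is cycle (1) at 0.9958 (≤1, no arbitrage).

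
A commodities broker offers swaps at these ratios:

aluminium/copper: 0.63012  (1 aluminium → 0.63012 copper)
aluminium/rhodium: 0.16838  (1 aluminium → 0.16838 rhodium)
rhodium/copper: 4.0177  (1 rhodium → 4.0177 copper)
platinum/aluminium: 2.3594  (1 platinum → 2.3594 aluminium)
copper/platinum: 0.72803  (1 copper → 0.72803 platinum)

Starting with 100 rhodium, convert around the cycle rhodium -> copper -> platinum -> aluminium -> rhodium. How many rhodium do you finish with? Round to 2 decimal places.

116.20

100 rhodium × 4.0177 = 401.77 copper
401.77 copper × 0.72803 = 292.5006131 platinum
292.5006131 platinum × 2.3594 = 690.12594654814 aluminium
690.12594654814 aluminium × 0.16838 = 116.2034068797758132 rhodium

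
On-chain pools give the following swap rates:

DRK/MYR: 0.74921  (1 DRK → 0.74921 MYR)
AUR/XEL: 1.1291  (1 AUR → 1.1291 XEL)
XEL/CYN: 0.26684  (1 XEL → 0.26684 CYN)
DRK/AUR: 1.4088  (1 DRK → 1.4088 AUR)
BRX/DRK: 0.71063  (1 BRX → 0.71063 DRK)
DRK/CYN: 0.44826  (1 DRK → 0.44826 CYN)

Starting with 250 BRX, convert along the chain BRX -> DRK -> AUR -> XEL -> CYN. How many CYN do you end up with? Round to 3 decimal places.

250 BRX × 0.71063 = 177.6575 DRK
177.6575 DRK × 1.4088 = 250.283886 AUR
250.283886 AUR × 1.1291 = 282.5955356826 XEL
282.5955356826 XEL × 0.26684 = 75.407792741544984 CYN

75.408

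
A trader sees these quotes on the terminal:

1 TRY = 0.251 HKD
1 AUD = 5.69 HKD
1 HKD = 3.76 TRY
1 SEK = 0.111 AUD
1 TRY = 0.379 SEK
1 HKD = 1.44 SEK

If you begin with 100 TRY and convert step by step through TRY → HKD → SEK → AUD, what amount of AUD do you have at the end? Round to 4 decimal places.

100 TRY × 0.251 = 25.1 HKD
25.1 HKD × 1.44 = 36.144 SEK
36.144 SEK × 0.111 = 4.011984 AUD

4.0120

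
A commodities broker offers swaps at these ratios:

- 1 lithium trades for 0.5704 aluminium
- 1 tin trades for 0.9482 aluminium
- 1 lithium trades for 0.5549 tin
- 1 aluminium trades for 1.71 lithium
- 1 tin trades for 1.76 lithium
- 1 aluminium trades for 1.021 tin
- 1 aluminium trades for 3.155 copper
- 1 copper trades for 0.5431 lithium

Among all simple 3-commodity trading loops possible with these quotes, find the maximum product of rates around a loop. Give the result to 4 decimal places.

aluminium→tin→lithium→aluminium: 1.021 × 1.76 × 0.5704 = 1.02499
aluminium→copper→lithium→aluminium: 3.155 × 0.5431 × 0.5704 = 0.97737
aluminium→lithium→tin→aluminium: 1.71 × 0.5549 × 0.9482 = 0.89973
Maximum is aluminium→tin→lithium→aluminium at 1.0250; arbitrage exists.

1.0250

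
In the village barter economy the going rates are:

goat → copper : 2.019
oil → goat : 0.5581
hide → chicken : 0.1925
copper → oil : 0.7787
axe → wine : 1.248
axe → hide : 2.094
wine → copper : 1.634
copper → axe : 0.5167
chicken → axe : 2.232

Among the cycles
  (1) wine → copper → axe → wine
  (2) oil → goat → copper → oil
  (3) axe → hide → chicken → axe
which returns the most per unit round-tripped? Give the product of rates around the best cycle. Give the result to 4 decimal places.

(1) 1.634 × 0.5167 × 1.248 = 1.05367
(2) 0.5581 × 2.019 × 0.7787 = 0.87744
(3) 2.094 × 0.1925 × 2.232 = 0.89971
Highest is cycle (1) at 1.0537 (>1, arbitrage).

1.0537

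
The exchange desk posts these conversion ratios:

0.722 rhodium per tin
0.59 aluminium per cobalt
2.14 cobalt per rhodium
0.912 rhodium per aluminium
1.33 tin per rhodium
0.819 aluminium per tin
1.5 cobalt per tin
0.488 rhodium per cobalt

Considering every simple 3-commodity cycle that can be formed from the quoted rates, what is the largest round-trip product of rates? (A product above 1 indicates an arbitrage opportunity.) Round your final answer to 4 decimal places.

cobalt→aluminium→rhodium→cobalt: 0.59 × 0.912 × 2.14 = 1.15149
rhodium→tin→aluminium→rhodium: 1.33 × 0.819 × 0.912 = 0.99341
cobalt→rhodium→tin→cobalt: 0.488 × 1.33 × 1.5 = 0.97356
Maximum is cobalt→aluminium→rhodium→cobalt at 1.1515; arbitrage exists.

1.1515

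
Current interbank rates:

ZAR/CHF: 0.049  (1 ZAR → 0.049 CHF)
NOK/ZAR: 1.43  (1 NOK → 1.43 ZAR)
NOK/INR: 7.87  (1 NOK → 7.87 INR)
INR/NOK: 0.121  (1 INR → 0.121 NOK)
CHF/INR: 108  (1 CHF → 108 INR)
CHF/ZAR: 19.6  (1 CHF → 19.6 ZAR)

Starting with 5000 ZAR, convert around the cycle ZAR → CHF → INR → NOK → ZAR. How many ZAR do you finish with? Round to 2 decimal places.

5000 ZAR × 0.049 = 245 CHF
245 CHF × 108 = 26460 INR
26460 INR × 0.121 = 3201.66 NOK
3201.66 NOK × 1.43 = 4578.3738 ZAR

4578.37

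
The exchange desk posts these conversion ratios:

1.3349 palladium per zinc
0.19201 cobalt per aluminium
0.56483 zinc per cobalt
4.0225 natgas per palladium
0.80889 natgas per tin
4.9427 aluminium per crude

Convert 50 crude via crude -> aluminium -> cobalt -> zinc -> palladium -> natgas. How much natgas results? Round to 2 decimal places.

50 crude × 4.9427 = 247.135 aluminium
247.135 aluminium × 0.19201 = 47.45239135 cobalt
47.45239135 cobalt × 0.56483 = 26.8025342062205 zinc
26.8025342062205 zinc × 1.3349 = 35.77870291188374545 palladium
35.77870291188374545 palladium × 4.0225 = 143.919832463052366072625 natgas

143.92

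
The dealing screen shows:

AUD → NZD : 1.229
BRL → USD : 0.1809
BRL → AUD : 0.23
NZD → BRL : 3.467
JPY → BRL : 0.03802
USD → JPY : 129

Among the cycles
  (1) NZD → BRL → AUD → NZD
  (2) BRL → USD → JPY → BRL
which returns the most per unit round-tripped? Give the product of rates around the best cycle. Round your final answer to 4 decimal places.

(1) 3.467 × 0.23 × 1.229 = 0.98002
(2) 0.1809 × 129 × 0.03802 = 0.88724
Highest is cycle (1) at 0.9800 (≤1, no arbitrage).

0.9800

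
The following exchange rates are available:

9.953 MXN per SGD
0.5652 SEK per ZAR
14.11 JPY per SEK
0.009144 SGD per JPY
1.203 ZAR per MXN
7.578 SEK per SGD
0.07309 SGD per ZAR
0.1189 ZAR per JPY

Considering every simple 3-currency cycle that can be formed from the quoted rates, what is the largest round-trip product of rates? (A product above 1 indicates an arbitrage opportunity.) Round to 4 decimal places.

0.9777

SEK→JPY→SGD→SEK: 14.11 × 0.009144 × 7.578 = 0.97773
SEK→JPY→ZAR→SEK: 14.11 × 0.1189 × 0.5652 = 0.94822
ZAR→SGD→MXN→ZAR: 0.07309 × 9.953 × 1.203 = 0.87514
Maximum is SEK→JPY→SGD→SEK at 0.9777; no arbitrage — every cycle loses value.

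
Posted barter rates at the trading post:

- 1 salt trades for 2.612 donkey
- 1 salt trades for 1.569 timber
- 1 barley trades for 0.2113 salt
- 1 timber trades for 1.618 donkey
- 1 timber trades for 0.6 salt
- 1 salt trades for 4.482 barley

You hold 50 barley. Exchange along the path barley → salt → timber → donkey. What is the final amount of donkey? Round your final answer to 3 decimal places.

26.821

50 barley × 0.2113 = 10.565 salt
10.565 salt × 1.569 = 16.576485 timber
16.576485 timber × 1.618 = 26.82075273 donkey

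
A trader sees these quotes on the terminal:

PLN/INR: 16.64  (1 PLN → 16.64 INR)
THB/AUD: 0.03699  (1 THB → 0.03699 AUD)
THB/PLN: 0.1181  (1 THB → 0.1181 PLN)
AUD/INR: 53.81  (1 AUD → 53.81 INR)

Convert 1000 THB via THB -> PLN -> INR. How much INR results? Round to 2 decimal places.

1000 THB × 0.1181 = 118.1 PLN
118.1 PLN × 16.64 = 1965.184 INR

1965.18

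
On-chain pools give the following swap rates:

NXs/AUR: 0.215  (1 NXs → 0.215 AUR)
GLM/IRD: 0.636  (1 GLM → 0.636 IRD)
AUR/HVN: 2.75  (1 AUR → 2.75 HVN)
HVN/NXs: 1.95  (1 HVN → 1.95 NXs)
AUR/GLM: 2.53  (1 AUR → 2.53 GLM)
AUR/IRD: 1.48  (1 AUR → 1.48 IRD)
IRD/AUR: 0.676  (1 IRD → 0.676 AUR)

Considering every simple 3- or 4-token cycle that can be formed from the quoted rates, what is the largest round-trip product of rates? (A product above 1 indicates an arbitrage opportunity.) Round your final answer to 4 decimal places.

NXs→AUR→HVN→NXs: 0.215 × 2.75 × 1.95 = 1.15294
IRD→AUR→GLM→IRD: 0.676 × 2.53 × 0.636 = 1.08774
Maximum is NXs→AUR→HVN→NXs at 1.1529; arbitrage exists.

1.1529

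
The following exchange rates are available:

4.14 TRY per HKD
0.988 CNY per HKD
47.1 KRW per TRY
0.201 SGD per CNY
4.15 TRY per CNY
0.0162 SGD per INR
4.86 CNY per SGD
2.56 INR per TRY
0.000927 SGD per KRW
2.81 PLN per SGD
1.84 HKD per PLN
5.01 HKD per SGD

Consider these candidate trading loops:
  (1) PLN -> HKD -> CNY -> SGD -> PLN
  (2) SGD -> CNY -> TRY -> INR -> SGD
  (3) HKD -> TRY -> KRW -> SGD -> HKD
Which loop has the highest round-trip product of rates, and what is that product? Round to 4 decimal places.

(1) 1.84 × 0.988 × 0.201 × 2.81 = 1.02678
(2) 4.86 × 4.15 × 2.56 × 0.0162 = 0.83645
(3) 4.14 × 47.1 × 0.000927 × 5.01 = 0.90560
Highest is cycle (1) at 1.0268 (>1, arbitrage).

1.0268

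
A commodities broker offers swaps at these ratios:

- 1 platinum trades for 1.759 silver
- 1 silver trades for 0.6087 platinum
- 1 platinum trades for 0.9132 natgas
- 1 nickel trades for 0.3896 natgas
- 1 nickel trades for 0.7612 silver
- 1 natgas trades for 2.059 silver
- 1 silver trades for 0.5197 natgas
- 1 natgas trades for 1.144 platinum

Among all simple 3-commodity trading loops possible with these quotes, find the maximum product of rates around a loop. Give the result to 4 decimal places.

platinum→natgas→silver→platinum: 0.9132 × 2.059 × 0.6087 = 1.14453
platinum→silver→natgas→platinum: 1.759 × 0.5197 × 1.144 = 1.04579
Maximum is platinum→natgas→silver→platinum at 1.1445; arbitrage exists.

1.1445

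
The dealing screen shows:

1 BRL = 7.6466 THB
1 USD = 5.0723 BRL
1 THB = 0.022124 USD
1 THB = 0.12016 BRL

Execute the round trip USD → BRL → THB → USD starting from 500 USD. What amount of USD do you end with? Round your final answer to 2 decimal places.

500 USD × 5.0723 = 2536.15 BRL
2536.15 BRL × 7.6466 = 19392.92459 THB
19392.92459 THB × 0.022124 = 429.04906362916 USD

429.05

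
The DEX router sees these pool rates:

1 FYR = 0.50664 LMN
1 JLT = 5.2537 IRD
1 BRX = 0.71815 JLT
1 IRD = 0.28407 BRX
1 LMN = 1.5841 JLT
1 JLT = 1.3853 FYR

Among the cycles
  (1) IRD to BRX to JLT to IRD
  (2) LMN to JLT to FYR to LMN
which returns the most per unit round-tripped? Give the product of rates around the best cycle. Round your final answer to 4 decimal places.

(1) 0.28407 × 0.71815 × 5.2537 = 1.07178
(2) 1.5841 × 1.3853 × 0.50664 = 1.11180
Highest is cycle (2) at 1.1118 (>1, arbitrage).

1.1118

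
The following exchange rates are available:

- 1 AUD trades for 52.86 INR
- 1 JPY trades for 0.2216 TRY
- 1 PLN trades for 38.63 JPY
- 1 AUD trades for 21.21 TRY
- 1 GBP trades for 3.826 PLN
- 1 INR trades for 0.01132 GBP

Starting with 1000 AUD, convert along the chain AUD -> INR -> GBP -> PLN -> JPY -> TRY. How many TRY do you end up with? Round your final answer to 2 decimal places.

1000 AUD × 52.86 = 52860 INR
52860 INR × 0.01132 = 598.3752 GBP
598.3752 GBP × 3.826 = 2289.3835152 PLN
2289.3835152 PLN × 38.63 = 88438.885192176 JPY
88438.885192176 JPY × 0.2216 = 19598.0569585862016 TRY

19598.06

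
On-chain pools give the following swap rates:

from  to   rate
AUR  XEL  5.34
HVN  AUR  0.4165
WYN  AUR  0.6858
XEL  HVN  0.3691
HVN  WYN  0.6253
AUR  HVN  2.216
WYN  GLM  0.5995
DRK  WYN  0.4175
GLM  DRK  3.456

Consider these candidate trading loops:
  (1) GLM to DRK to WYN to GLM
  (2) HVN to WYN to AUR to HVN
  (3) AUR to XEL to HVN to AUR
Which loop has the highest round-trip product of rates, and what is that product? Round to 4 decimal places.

0.9503

(1) 3.456 × 0.4175 × 0.5995 = 0.86501
(2) 0.6253 × 0.6858 × 2.216 = 0.95029
(3) 5.34 × 0.3691 × 0.4165 = 0.82092
Highest is cycle (2) at 0.9503 (≤1, no arbitrage).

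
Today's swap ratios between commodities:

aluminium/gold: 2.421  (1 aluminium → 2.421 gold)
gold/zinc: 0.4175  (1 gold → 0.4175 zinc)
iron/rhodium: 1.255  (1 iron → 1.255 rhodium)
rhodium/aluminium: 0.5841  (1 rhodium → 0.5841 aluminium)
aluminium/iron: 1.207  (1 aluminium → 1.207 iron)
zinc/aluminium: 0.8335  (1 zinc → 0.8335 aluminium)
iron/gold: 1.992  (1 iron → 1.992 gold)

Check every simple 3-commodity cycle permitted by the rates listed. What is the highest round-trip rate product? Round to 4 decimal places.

0.8848

iron→rhodium→aluminium→iron: 1.255 × 0.5841 × 1.207 = 0.88479
gold→zinc→aluminium→gold: 0.4175 × 0.8335 × 2.421 = 0.84247
Maximum is iron→rhodium→aluminium→iron at 0.8848; no arbitrage — every cycle loses value.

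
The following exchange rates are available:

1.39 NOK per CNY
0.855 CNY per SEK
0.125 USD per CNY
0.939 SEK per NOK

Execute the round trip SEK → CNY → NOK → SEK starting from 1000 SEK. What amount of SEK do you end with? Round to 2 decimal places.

1115.95

1000 SEK × 0.855 = 855 CNY
855 CNY × 1.39 = 1188.45 NOK
1188.45 NOK × 0.939 = 1115.95455 SEK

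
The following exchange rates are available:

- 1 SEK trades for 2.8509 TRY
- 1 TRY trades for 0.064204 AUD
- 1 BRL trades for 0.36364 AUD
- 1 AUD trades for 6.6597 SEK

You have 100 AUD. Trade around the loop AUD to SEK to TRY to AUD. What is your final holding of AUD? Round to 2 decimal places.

100 AUD × 6.6597 = 665.97 SEK
665.97 SEK × 2.8509 = 1898.613873 TRY
1898.613873 TRY × 0.064204 = 121.898605102092 AUD

121.90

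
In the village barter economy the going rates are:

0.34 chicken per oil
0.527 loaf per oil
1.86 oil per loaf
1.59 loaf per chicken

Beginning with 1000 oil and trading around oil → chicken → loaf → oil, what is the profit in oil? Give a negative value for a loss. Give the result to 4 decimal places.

1000 oil × 0.34 = 340 chicken
340 chicken × 1.59 = 540.6 loaf
540.6 loaf × 1.86 = 1005.516 oil
Net change: 1005.516 − 1000 = 5.516 oil

5.5160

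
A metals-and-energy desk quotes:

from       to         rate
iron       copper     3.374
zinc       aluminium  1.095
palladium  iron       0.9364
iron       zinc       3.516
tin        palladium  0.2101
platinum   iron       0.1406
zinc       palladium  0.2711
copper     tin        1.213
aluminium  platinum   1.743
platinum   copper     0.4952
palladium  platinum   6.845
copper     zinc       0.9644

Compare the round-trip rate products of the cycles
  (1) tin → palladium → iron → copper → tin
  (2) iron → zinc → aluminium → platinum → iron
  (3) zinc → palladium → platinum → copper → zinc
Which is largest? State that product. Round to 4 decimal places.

0.9435

(1) 0.2101 × 0.9364 × 3.374 × 1.213 = 0.80518
(2) 3.516 × 1.095 × 1.743 × 0.1406 = 0.94351
(3) 0.2711 × 6.845 × 0.4952 × 0.9644 = 0.88622
Highest is cycle (2) at 0.9435 (≤1, no arbitrage).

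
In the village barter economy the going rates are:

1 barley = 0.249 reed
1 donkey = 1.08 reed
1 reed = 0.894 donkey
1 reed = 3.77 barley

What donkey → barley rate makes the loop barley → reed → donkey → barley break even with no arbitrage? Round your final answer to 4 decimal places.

4.4922

Known legs of the cycle: 0.249 × 0.894 = 0.222606
For no arbitrage the full-cycle product must be 1, so the missing rate is 1 / 0.222606 ≈ 4.492242.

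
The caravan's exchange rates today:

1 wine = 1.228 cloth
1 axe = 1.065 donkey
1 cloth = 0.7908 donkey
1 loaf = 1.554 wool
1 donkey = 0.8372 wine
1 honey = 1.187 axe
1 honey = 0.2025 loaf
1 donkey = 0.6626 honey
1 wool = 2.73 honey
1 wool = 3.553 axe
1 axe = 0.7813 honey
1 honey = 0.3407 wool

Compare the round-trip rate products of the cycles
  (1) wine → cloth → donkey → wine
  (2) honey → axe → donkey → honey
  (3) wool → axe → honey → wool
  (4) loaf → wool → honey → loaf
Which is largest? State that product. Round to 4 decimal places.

0.9458

(1) 1.228 × 0.7908 × 0.8372 = 0.81301
(2) 1.187 × 1.065 × 0.6626 = 0.83763
(3) 3.553 × 0.7813 × 0.3407 = 0.94577
(4) 1.554 × 2.73 × 0.2025 = 0.85909
Highest is cycle (3) at 0.9458 (≤1, no arbitrage).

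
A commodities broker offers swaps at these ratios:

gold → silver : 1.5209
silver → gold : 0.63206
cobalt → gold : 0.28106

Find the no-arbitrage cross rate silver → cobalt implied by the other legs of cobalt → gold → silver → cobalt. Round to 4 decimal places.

Known legs of the cycle: 0.28106 × 1.5209 = 0.427464154
For no arbitrage the full-cycle product must be 1, so the missing rate is 1 / 0.427464154 ≈ 2.339377.

2.3394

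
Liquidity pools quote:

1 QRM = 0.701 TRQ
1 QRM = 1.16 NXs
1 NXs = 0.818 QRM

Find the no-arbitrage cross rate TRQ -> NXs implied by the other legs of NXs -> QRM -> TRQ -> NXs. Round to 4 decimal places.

Known legs of the cycle: 0.818 × 0.701 = 0.573418
For no arbitrage the full-cycle product must be 1, so the missing rate is 1 / 0.573418 ≈ 1.743929.

1.7439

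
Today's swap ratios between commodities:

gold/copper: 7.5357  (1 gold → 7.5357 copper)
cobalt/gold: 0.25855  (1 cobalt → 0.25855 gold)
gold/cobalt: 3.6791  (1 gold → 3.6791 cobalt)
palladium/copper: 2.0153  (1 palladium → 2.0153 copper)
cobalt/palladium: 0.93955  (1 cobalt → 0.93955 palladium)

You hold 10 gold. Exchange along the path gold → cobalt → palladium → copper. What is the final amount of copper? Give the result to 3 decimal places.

69.663

10 gold × 3.6791 = 36.791 cobalt
36.791 cobalt × 0.93955 = 34.56698405 palladium
34.56698405 palladium × 2.0153 = 69.662842955965 copper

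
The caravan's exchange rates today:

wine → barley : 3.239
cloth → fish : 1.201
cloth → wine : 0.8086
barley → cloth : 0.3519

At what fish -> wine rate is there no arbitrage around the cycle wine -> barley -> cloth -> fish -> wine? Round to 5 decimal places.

0.73051

Known legs of the cycle: 3.239 × 0.3519 × 1.201 = 1.3689047241
For no arbitrage the full-cycle product must be 1, so the missing rate is 1 / 1.3689047241 ≈ 0.7305110.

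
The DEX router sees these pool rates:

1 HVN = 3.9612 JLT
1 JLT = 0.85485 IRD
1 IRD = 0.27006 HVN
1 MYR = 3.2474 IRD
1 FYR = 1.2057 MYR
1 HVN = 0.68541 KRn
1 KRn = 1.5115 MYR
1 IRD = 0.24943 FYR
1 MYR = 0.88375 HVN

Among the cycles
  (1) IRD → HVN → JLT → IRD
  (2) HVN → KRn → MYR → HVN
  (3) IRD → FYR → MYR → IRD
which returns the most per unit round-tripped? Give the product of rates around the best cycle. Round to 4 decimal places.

(1) 0.27006 × 3.9612 × 0.85485 = 0.91449
(2) 0.68541 × 1.5115 × 0.88375 = 0.91556
(3) 0.24943 × 1.2057 × 3.2474 = 0.97662
Highest is cycle (3) at 0.9766 (≤1, no arbitrage).

0.9766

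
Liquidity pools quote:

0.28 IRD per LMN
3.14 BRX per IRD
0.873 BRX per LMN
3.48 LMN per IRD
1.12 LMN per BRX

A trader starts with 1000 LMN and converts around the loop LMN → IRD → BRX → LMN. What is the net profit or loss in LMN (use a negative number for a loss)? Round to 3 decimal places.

1000 LMN × 0.28 = 280 IRD
280 IRD × 3.14 = 879.2 BRX
879.2 BRX × 1.12 = 984.704 LMN
Net change: 984.704 − 1000 = -15.296 LMN

-15.296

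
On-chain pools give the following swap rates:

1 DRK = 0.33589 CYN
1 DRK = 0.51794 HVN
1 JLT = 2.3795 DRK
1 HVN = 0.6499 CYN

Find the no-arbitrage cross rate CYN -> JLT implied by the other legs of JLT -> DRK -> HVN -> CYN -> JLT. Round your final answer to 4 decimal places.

Known legs of the cycle: 2.3795 × 0.51794 × 0.6499 = 0.800961605677
For no arbitrage the full-cycle product must be 1, so the missing rate is 1 / 0.800961605677 ≈ 1.248499.

1.2485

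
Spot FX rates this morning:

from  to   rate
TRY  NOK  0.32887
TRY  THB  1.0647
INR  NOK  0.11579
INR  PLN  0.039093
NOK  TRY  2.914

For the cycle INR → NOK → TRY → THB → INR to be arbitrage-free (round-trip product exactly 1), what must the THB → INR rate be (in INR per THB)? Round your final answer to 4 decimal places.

Known legs of the cycle: 0.11579 × 2.914 × 1.0647 = 0.359242620282
For no arbitrage the full-cycle product must be 1, so the missing rate is 1 / 0.359242620282 ≈ 2.783634.

2.7836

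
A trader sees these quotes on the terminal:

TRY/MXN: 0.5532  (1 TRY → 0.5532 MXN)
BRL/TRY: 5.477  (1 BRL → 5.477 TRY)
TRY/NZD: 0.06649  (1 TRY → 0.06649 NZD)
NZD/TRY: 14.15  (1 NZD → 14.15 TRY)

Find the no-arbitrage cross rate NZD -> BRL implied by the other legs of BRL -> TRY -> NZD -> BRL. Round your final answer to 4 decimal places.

2.7460

Known legs of the cycle: 5.477 × 0.06649 = 0.36416573
For no arbitrage the full-cycle product must be 1, so the missing rate is 1 / 0.36416573 ≈ 2.746002.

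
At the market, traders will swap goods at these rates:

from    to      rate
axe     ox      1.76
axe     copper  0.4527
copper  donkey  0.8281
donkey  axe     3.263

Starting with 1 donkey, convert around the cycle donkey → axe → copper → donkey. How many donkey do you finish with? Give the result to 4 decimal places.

1 donkey × 3.263 = 3.263 axe
3.263 axe × 0.4527 = 1.4771601 copper
1.4771601 copper × 0.8281 = 1.22323627881 donkey

1.2232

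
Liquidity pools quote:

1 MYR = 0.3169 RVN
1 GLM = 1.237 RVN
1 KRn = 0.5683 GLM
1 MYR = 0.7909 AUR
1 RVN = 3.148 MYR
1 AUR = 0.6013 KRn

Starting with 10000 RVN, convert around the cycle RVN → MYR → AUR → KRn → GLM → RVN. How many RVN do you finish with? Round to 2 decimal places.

10000 RVN × 3.148 = 31480 MYR
31480 MYR × 0.7909 = 24897.532 AUR
24897.532 AUR × 0.6013 = 14970.8859916 KRn
14970.8859916 KRn × 0.5683 = 8507.95450902628 GLM
8507.95450902628 GLM × 1.237 = 10524.33972766550836 RVN

10524.34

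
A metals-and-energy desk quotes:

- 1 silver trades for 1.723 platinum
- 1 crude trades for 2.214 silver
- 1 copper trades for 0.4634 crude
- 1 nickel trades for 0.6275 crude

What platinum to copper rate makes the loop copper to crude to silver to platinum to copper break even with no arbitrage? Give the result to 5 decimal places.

Known legs of the cycle: 0.4634 × 2.214 × 1.723 = 1.7677421748
For no arbitrage the full-cycle product must be 1, so the missing rate is 1 / 1.7677421748 ≈ 0.5656934.

0.56569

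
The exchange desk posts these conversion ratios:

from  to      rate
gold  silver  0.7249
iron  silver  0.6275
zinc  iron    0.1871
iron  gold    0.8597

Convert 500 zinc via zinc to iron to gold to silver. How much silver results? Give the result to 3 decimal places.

58.300

500 zinc × 0.1871 = 93.55 iron
93.55 iron × 0.8597 = 80.424935 gold
80.424935 gold × 0.7249 = 58.3000353815 silver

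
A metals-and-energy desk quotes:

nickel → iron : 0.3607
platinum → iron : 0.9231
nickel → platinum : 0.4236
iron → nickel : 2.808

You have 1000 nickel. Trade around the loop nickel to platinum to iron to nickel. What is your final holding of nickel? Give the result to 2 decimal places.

1000 nickel × 0.4236 = 423.6 platinum
423.6 platinum × 0.9231 = 391.02516 iron
391.02516 iron × 2.808 = 1097.99864928 nickel

1098.00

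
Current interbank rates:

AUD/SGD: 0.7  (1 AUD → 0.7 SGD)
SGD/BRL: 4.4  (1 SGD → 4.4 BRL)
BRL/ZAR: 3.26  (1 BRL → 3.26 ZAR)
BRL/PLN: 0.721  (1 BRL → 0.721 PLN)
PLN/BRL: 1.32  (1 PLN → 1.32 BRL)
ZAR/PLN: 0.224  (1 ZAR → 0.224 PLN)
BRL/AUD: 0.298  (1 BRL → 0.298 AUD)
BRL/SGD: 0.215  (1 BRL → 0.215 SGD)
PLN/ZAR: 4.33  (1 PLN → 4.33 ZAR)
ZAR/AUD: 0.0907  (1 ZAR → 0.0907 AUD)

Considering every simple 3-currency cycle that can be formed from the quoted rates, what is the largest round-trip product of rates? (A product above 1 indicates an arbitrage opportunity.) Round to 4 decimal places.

ZAR→PLN→BRL→ZAR: 0.224 × 1.32 × 3.26 = 0.96392
AUD→SGD→BRL→AUD: 0.7 × 4.4 × 0.298 = 0.91784
Maximum is ZAR→PLN→BRL→ZAR at 0.9639; no arbitrage — every cycle loses value.

0.9639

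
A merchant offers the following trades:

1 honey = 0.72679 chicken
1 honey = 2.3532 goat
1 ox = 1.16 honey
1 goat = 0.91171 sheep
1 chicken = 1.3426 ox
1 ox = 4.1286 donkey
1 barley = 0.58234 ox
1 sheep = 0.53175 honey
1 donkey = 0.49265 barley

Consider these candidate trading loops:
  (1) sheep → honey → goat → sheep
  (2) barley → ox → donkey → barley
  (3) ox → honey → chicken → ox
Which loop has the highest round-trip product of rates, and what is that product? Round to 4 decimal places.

(1) 0.53175 × 2.3532 × 0.91171 = 1.14084
(2) 0.58234 × 4.1286 × 0.49265 = 1.18445
(3) 1.16 × 0.72679 × 1.3426 = 1.13191
Highest is cycle (2) at 1.1845 (>1, arbitrage).

1.1845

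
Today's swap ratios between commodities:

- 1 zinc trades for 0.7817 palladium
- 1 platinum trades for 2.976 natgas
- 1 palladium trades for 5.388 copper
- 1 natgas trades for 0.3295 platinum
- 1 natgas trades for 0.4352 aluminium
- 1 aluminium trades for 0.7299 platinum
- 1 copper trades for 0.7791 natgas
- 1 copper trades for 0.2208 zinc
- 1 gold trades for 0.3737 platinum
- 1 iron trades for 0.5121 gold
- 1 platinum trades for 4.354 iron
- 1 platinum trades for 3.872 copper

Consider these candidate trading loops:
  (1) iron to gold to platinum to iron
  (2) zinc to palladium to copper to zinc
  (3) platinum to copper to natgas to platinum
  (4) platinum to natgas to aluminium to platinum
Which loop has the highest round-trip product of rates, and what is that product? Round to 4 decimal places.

(1) 0.5121 × 0.3737 × 4.354 = 0.83323
(2) 0.7817 × 5.388 × 0.2208 = 0.92997
(3) 3.872 × 0.7791 × 0.3295 = 0.99399
(4) 2.976 × 0.4352 × 0.7299 = 0.94533
Highest is cycle (3) at 0.9940 (≤1, no arbitrage).

0.9940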